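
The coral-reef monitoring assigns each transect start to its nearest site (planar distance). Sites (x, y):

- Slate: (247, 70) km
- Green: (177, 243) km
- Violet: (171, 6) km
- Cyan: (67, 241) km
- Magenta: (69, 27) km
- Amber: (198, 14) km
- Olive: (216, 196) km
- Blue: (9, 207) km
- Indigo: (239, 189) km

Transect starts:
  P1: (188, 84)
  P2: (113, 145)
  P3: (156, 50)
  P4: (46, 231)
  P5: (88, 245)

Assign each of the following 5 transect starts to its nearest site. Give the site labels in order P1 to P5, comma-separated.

Slate, Cyan, Violet, Cyan, Cyan

P1 → Slate (d²=3677.00)
P2 → Cyan (d²=11332.00)
P3 → Violet (d²=2161.00)
P4 → Cyan (d²=541.00)
P5 → Cyan (d²=457.00)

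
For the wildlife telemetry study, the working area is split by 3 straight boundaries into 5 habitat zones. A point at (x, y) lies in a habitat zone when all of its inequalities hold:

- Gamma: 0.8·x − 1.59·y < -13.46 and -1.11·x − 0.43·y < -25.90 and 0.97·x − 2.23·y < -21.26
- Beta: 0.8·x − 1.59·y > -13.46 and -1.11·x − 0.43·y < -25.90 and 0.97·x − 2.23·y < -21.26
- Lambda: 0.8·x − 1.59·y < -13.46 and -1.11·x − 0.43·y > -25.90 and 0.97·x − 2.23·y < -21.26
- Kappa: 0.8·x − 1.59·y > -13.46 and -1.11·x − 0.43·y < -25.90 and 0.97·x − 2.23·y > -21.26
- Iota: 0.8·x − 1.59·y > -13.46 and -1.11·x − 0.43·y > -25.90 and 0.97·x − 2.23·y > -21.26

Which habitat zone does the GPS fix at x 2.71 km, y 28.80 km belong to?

0.8·2.71 − 1.59·28.80 = -43.624, which is < -13.46
-1.11·2.71 − 0.43·28.80 = -15.392, which is > -25.90
0.97·2.71 − 2.23·28.80 = -61.595, which is < -21.26
This sign pattern matches Lambda.

Lambda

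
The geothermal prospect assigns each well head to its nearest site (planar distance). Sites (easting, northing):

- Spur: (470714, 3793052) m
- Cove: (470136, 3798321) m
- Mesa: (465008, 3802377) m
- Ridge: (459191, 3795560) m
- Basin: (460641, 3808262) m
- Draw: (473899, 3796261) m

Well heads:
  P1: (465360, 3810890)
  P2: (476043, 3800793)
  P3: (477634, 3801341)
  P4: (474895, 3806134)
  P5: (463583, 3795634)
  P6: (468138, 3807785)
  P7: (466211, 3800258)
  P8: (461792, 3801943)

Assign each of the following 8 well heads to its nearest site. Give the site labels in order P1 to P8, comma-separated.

Basin, Draw, Draw, Cove, Ridge, Mesa, Mesa, Mesa

P1 → Basin (d²=29175345.00)
P2 → Draw (d²=25135760.00)
P3 → Draw (d²=39756625.00)
P4 → Cove (d²=83691050.00)
P5 → Ridge (d²=19295140.00)
P6 → Mesa (d²=39043364.00)
P7 → Mesa (d²=5937370.00)
P8 → Mesa (d²=10531012.00)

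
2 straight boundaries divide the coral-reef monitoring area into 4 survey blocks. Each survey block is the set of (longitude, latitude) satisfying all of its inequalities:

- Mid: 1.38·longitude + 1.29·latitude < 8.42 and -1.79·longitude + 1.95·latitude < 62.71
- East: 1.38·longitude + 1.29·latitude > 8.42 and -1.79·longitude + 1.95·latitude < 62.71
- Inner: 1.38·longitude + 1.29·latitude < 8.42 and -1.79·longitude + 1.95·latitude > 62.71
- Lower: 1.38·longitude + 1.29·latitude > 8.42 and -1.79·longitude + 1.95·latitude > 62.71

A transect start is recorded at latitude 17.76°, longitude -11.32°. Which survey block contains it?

1.38·-11.32 + 1.29·17.76 = 7.289, which is < 8.42
-1.79·-11.32 + 1.95·17.76 = 54.895, which is < 62.71
This sign pattern matches Mid.

Mid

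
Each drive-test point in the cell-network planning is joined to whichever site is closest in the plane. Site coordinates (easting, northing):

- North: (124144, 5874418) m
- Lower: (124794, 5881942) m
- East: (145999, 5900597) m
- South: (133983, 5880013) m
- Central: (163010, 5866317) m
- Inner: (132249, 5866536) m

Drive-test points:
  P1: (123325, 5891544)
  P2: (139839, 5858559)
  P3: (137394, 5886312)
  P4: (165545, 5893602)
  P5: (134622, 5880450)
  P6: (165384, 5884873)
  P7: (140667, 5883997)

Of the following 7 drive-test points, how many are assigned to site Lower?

1

P1 → Lower
P2 → Inner
P3 → South
P4 → East
P5 → South
P6 → Central
P7 → South
1 of the 7 goes to Lower.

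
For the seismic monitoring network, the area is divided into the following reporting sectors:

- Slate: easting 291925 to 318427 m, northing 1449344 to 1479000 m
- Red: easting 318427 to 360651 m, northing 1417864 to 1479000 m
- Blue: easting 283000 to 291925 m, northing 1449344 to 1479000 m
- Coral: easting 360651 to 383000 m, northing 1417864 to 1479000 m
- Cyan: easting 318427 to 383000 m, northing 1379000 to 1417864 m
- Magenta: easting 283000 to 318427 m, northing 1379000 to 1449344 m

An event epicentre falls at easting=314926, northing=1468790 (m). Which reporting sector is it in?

The point has easting = 314926 and northing = 1468790.
Only Slate satisfies 291925 ≤ easting ≤ 318427 and 1449344 ≤ northing ≤ 1479000.

Slate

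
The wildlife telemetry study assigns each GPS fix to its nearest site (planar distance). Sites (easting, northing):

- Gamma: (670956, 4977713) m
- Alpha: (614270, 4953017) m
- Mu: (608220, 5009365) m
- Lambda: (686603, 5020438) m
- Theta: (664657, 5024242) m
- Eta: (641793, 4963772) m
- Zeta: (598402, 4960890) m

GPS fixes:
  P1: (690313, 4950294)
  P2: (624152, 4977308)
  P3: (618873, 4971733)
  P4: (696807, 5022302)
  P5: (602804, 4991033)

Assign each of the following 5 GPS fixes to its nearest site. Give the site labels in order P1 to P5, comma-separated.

P1 → Gamma (d²=1126495010.00)
P2 → Eta (d²=494428177.00)
P3 → Alpha (d²=371476265.00)
P4 → Lambda (d²=107596112.00)
P5 → Mu (d²=365395280.00)

Gamma, Eta, Alpha, Lambda, Mu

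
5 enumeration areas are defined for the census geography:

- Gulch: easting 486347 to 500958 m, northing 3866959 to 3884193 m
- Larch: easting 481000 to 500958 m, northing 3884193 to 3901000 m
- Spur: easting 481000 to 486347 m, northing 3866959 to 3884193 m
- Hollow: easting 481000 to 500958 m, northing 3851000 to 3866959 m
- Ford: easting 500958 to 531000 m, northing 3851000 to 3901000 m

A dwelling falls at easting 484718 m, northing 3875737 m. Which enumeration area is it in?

The point has easting = 484718 and northing = 3875737.
Only Spur satisfies 481000 ≤ easting ≤ 486347 and 3866959 ≤ northing ≤ 3884193.

Spur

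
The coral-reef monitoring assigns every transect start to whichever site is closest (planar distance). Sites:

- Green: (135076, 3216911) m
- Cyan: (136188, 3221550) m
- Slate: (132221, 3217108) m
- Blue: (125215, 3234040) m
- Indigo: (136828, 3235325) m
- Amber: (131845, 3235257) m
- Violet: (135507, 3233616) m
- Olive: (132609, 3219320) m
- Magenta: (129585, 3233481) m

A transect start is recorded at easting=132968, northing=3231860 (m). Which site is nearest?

Squared distances to each site:
Green: 227916265.000; Cyan: 116664500.000; Slate: 218179513.000; Blue: 64861409.000; Indigo: 26905825.000; Amber: 12800738.000; Violet: 9530057.000; Olive: 157380481.000; Magenta: 14072330.000.
Minimum at Violet.

Violet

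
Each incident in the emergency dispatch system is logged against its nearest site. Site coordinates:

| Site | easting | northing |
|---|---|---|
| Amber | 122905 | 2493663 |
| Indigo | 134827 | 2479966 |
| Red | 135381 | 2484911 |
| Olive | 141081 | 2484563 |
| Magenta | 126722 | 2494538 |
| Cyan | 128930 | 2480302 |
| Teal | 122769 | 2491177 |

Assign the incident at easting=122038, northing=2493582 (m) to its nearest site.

Amber

Squared distances to each site:
Amber: 758250.000; Indigo: 348953977.000; Red: 253221890.000; Olive: 443978210.000; Magenta: 22853792.000; Cyan: 223858064.000; Teal: 6318386.000.
Minimum at Amber.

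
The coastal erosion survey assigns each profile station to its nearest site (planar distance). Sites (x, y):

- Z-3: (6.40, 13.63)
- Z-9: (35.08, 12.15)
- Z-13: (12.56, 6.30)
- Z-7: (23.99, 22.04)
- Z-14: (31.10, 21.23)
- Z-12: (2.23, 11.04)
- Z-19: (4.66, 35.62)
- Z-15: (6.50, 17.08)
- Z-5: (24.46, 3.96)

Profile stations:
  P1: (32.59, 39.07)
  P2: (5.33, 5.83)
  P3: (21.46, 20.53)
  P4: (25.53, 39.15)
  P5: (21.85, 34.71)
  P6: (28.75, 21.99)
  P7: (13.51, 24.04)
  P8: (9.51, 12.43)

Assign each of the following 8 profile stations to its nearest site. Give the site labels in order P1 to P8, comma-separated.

P1 → Z-14 (d²=320.49)
P2 → Z-12 (d²=36.75)
P3 → Z-7 (d²=8.68)
P4 → Z-7 (d²=295.12)
P5 → Z-7 (d²=165.11)
P6 → Z-14 (d²=6.10)
P7 → Z-15 (d²=97.58)
P8 → Z-3 (d²=11.11)

Z-14, Z-12, Z-7, Z-7, Z-7, Z-14, Z-15, Z-3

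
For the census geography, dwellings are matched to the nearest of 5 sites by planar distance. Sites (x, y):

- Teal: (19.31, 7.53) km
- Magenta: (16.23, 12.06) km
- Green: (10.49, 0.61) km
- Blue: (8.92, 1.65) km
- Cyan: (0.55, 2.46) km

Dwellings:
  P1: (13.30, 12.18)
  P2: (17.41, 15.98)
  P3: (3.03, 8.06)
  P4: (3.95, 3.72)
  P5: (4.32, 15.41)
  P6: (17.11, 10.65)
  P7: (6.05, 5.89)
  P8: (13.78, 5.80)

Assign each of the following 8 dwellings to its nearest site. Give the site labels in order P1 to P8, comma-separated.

P1 → Magenta (d²=8.60)
P2 → Magenta (d²=16.76)
P3 → Cyan (d²=37.51)
P4 → Cyan (d²=13.15)
P5 → Magenta (d²=153.07)
P6 → Magenta (d²=2.76)
P7 → Blue (d²=26.21)
P8 → Teal (d²=33.57)

Magenta, Magenta, Cyan, Cyan, Magenta, Magenta, Blue, Teal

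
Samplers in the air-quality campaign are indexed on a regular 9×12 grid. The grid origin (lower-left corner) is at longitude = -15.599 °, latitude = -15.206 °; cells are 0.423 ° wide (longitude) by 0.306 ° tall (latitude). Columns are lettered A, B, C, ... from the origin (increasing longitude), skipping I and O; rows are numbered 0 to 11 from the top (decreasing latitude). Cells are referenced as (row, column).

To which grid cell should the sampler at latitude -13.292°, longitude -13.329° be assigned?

Column index: ⌊(-13.329 − -15.599) / 0.423⌋ = ⌊5.366⌋ = 5 → column F
Row offset from origin: ⌊(-13.292 − -15.206) / 0.306⌋ = ⌊6.255⌋ = 6 → row 5 (counted from top)

(5, F)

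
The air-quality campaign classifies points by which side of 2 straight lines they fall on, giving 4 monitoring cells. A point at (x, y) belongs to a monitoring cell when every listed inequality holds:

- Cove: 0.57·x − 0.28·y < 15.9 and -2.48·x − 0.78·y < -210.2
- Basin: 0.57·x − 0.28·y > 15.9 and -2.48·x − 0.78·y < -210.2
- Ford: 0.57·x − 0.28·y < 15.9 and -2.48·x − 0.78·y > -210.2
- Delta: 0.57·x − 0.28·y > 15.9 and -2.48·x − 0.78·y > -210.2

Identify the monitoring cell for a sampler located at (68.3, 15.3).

Delta

0.57·68.3 − 0.28·15.3 = 34.647, which is > 15.9
-2.48·68.3 − 0.78·15.3 = -181.318, which is > -210.2
This sign pattern matches Delta.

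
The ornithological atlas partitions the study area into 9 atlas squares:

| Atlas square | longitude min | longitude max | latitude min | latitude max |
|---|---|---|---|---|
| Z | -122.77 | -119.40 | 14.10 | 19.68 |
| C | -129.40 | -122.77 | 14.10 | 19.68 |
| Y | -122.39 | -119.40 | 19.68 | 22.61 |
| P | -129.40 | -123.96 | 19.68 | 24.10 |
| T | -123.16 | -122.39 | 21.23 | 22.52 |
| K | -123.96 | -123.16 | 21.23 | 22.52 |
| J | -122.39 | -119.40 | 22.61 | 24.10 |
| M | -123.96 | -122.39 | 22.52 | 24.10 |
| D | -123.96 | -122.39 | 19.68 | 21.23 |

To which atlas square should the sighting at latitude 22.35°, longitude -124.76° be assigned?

P

The point has longitude = -124.76 and latitude = 22.35.
Only P satisfies -129.40 ≤ longitude ≤ -123.96 and 19.68 ≤ latitude ≤ 24.10.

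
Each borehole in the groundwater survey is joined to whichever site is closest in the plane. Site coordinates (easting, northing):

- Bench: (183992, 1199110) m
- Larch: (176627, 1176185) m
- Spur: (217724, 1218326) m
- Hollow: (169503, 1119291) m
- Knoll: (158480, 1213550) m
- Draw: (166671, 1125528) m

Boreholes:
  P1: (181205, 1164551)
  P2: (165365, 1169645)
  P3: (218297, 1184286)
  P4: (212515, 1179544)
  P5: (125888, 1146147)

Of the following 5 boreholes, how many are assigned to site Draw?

1

P1 → Larch
P2 → Larch
P3 → Spur
P4 → Bench
P5 → Draw
1 of the 5 goes to Draw.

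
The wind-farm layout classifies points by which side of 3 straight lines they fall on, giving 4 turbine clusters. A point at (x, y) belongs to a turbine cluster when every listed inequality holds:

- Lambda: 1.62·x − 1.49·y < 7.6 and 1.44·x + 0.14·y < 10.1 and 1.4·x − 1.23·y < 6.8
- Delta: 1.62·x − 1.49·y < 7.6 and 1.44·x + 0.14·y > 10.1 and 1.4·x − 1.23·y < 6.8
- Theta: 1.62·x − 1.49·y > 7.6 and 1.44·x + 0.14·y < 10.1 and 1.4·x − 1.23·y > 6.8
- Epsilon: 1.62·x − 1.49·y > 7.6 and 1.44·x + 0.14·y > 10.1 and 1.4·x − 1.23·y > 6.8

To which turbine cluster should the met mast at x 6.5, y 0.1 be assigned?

Theta

1.62·6.5 − 1.49·0.1 = 10.381, which is > 7.6
1.44·6.5 + 0.14·0.1 = 9.374, which is < 10.1
1.4·6.5 − 1.23·0.1 = 8.977, which is > 6.8
This sign pattern matches Theta.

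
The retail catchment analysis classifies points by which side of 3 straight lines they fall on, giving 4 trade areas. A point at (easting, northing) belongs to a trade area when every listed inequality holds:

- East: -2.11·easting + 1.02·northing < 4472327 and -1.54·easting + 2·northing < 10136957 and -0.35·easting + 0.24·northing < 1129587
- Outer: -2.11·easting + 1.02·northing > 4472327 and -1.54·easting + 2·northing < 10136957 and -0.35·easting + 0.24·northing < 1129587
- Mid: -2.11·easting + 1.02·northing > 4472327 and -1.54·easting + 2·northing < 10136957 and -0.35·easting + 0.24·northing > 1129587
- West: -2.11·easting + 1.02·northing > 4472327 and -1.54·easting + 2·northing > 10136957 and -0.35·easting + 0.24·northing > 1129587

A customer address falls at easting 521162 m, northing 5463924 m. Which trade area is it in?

Outer

-2.11·521162 + 1.02·5463924 = 4473550.660, which is > 4472327
-1.54·521162 + 2·5463924 = 10125258.520, which is < 10136957
-0.35·521162 + 0.24·5463924 = 1128935.060, which is < 1129587
This sign pattern matches Outer.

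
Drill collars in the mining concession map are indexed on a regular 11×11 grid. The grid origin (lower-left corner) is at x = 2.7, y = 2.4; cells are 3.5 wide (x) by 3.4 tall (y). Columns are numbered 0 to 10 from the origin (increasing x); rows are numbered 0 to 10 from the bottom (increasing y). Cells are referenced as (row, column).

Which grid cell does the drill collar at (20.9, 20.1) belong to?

(5, 5)

Column index: ⌊(20.9 − 2.7) / 3.5⌋ = ⌊5.200⌋ = 5
Row offset from origin: ⌊(20.1 − 2.4) / 3.4⌋ = ⌊5.206⌋ = 5 → row 5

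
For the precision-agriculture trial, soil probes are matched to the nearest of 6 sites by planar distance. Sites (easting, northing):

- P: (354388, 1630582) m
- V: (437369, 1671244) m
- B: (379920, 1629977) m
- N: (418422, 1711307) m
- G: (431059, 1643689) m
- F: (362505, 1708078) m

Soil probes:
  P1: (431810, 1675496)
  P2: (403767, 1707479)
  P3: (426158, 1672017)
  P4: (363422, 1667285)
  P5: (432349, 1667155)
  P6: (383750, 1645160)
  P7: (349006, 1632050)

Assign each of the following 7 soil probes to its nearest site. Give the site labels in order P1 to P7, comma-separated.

V, N, V, P, V, B, P

P1 → V (d²=48981985.00)
P2 → N (d²=229422609.00)
P3 → V (d²=126284050.00)
P4 → P (d²=1428723365.00)
P5 → V (d²=41920321.00)
P6 → B (d²=245192389.00)
P7 → P (d²=31120948.00)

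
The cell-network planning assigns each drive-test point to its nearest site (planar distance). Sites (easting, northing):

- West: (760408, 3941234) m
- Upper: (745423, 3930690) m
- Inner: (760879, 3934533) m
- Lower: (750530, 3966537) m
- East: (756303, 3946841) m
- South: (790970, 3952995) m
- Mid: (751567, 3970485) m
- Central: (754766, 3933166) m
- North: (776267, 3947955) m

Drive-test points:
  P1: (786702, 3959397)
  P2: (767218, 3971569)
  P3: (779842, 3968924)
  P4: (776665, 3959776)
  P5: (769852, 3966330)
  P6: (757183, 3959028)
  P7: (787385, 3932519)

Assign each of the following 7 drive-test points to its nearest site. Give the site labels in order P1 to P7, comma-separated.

South, Mid, South, North, Mid, Lower, North

P1 → South (d²=59201428.00)
P2 → Mid (d²=246128857.00)
P3 → South (d²=377565425.00)
P4 → North (d²=139894445.00)
P5 → Mid (d²=351605250.00)
P6 → Lower (d²=100647490.00)
P7 → North (d²=361880020.00)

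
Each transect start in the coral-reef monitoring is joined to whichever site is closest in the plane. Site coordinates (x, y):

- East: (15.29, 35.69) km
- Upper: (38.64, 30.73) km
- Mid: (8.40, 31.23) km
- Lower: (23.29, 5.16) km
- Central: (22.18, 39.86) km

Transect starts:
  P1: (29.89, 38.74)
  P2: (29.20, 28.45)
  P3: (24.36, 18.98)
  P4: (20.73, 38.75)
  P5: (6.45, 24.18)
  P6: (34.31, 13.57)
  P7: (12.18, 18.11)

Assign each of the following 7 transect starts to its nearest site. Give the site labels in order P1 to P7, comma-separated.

Central, Upper, Lower, Central, Mid, Lower, Mid

P1 → Central (d²=60.70)
P2 → Upper (d²=94.31)
P3 → Lower (d²=192.14)
P4 → Central (d²=3.33)
P5 → Mid (d²=53.51)
P6 → Lower (d²=192.17)
P7 → Mid (d²=186.42)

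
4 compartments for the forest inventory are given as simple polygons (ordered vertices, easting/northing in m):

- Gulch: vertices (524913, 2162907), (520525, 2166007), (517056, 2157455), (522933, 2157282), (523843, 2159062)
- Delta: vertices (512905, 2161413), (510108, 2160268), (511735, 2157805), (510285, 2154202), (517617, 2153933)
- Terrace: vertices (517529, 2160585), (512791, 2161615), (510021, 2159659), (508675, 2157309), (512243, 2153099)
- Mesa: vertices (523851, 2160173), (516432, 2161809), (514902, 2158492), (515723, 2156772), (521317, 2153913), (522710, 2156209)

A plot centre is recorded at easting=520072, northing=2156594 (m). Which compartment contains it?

Mesa

Cast a ray rightward from (520072, 2156594). For each polygon, the edges (by vertex number in listed order) whose endpoints lie on opposite sides of northing = 2156594, where each meets that height, and whether that is right or left of the point:
Gulch: no edge straddles that height → 0 crossings.
Delta: 3–4 at easting≈511247.6 (left), 5–1 at easting≈515940.7 (left) → 0 crossings.
Terrace: 4–5 at easting≈509281.0 (left), 5–1 at easting≈514710.9 (left) → 0 crossings.
Mesa: 4–5 at easting≈516071.3 (left), 6–1 at easting≈522820.8 (right) → 1 crossing.
Only Mesa has an odd count, so the point is inside Mesa.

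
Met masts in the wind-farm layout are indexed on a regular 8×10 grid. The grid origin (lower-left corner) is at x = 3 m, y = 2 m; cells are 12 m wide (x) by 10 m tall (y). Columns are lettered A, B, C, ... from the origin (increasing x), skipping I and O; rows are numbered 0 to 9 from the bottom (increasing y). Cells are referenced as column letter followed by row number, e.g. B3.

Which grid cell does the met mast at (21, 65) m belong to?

B6

Column index: ⌊(21 − 3) / 12⌋ = ⌊1.500⌋ = 1 → column B
Row offset from origin: ⌊(65 − 2) / 10⌋ = ⌊6.300⌋ = 6 → row 6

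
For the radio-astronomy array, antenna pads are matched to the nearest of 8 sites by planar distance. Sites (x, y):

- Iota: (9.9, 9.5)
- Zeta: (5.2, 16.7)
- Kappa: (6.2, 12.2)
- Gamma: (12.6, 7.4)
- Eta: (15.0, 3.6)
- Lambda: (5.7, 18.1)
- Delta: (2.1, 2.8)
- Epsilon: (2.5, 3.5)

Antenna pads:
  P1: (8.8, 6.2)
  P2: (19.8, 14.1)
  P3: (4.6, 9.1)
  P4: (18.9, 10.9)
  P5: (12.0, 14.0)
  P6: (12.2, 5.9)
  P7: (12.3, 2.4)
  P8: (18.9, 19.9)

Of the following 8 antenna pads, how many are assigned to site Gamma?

P1 → Iota
P2 → Gamma
P3 → Kappa
P4 → Gamma
P5 → Iota
P6 → Gamma
P7 → Eta
P8 → Lambda
3 of the 8 go to Gamma.

3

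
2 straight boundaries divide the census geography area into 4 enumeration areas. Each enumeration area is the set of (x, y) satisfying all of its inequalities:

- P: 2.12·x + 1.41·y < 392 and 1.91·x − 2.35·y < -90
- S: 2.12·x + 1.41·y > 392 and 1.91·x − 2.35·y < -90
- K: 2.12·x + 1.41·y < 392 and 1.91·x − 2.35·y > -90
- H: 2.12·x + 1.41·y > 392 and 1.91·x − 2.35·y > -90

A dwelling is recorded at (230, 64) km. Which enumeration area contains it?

2.12·230 + 1.41·64 = 577.840, which is > 392
1.91·230 − 2.35·64 = 288.900, which is > -90
This sign pattern matches H.

H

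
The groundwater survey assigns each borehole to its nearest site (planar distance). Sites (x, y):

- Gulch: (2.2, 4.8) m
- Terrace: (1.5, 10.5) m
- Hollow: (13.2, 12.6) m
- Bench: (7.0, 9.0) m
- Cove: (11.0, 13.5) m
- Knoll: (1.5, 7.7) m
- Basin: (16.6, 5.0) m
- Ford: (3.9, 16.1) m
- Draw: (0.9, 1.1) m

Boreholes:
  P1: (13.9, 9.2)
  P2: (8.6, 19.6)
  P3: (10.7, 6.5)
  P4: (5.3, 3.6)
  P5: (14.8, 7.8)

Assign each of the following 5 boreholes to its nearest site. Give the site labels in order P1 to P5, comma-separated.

Hollow, Ford, Bench, Gulch, Basin

P1 → Hollow (d²=12.05)
P2 → Ford (d²=34.34)
P3 → Bench (d²=19.94)
P4 → Gulch (d²=11.05)
P5 → Basin (d²=11.08)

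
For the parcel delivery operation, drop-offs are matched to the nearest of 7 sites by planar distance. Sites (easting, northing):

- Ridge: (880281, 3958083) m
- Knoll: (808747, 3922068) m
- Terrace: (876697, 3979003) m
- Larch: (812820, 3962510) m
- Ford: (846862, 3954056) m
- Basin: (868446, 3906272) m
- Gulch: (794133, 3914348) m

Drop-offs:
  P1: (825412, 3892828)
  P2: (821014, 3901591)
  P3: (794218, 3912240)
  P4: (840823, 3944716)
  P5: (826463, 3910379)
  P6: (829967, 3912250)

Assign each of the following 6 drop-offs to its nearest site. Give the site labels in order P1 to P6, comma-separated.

Knoll, Knoll, Gulch, Ford, Knoll, Knoll

P1 → Knoll (d²=1132699825.00)
P2 → Knoll (d²=569786818.00)
P3 → Gulch (d²=4450889.00)
P4 → Ford (d²=123705121.00)
P5 → Knoll (d²=450489377.00)
P6 → Knoll (d²=546681524.00)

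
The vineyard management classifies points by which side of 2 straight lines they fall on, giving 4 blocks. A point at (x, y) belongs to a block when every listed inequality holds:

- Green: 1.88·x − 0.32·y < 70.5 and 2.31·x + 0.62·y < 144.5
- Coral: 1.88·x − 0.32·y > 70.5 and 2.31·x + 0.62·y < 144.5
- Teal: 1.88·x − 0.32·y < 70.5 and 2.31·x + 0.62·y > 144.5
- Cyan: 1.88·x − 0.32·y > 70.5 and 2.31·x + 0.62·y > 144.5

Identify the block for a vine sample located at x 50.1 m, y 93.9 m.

Teal

1.88·50.1 − 0.32·93.9 = 64.140, which is < 70.5
2.31·50.1 + 0.62·93.9 = 173.949, which is > 144.5
This sign pattern matches Teal.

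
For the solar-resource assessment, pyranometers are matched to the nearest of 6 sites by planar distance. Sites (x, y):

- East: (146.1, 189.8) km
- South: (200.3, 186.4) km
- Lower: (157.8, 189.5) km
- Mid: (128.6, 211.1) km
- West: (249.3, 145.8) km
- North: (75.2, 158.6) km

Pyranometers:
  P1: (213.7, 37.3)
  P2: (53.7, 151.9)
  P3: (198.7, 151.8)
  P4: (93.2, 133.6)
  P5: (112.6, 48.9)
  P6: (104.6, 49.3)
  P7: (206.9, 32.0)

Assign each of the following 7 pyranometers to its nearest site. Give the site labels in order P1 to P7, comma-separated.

P1 → West (d²=13039.61)
P2 → North (d²=507.14)
P3 → South (d²=1199.72)
P4 → North (d²=949.00)
P5 → North (d²=13432.85)
P6 → North (d²=12810.85)
P7 → West (d²=14748.20)

West, North, South, North, North, North, West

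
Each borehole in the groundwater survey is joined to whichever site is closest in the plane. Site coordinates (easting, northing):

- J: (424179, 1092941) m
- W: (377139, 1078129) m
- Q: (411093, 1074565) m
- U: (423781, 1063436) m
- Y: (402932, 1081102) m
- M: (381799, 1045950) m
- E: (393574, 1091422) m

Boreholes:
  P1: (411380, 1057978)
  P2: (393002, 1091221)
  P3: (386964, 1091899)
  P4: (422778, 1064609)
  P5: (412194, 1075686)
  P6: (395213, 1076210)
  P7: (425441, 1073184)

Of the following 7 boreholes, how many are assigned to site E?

P1 → U
P2 → E
P3 → E
P4 → U
P5 → Q
P6 → Y
P7 → U
2 of the 7 go to E.

2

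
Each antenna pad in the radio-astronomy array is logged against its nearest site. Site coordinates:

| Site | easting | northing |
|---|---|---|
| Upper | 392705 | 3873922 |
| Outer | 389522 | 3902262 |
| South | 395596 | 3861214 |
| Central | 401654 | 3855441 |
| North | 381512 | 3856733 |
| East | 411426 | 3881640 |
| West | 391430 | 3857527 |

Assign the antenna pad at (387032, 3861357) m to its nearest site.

West

Squared distances to each site:
Upper: 190062154.000; Outer: 1679419125.000; South: 73362545.000; Central: 248801940.000; North: 51851776.000; East: 1006467325.000; West: 34011304.000.
Minimum at West.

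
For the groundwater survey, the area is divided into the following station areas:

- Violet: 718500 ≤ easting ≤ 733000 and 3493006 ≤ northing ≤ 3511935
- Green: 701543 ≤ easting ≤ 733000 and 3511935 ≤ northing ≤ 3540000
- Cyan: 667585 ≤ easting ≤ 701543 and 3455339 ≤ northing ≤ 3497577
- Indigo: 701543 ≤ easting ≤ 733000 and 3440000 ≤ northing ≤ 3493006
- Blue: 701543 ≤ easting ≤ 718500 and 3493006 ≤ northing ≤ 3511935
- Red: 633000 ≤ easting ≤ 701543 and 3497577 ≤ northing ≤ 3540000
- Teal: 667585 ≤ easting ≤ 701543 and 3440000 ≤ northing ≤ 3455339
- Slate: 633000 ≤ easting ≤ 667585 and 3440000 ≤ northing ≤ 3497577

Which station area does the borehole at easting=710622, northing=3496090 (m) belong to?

Blue

The point has easting = 710622 and northing = 3496090.
Only Blue satisfies 701543 ≤ easting ≤ 718500 and 3493006 ≤ northing ≤ 3511935.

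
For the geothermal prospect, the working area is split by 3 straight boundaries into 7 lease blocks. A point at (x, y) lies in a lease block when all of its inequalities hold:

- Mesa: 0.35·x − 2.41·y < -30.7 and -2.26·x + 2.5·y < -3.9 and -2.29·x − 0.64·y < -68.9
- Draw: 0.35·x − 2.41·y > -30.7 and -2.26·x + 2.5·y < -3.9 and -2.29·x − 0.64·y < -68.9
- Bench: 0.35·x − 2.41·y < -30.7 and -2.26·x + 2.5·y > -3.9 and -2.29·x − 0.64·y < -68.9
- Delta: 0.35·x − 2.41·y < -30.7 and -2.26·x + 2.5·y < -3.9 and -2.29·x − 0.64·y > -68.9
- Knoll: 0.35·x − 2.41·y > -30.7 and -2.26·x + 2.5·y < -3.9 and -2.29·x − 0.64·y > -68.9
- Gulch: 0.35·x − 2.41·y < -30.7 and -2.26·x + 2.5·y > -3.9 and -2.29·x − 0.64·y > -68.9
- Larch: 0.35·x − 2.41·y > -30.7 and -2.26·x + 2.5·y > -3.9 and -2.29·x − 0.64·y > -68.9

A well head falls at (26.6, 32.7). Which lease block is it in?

0.35·26.6 − 2.41·32.7 = -69.497, which is < -30.7
-2.26·26.6 + 2.5·32.7 = 21.634, which is > -3.9
-2.29·26.6 − 0.64·32.7 = -81.842, which is < -68.9
This sign pattern matches Bench.

Bench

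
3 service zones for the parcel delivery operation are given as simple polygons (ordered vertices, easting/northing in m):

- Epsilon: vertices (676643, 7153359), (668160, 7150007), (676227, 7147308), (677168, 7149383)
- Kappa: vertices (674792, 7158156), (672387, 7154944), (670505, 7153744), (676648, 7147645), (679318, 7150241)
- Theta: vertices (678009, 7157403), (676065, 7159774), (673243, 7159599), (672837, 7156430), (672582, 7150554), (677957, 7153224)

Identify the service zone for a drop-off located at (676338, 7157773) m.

Cast a ray rightward from (676338, 7157773). For each polygon, the edges (by vertex number in listed order) whose endpoints lie on opposite sides of northing = 7157773, where each meets that height, and whether that is right or left of the point:
Epsilon: no edge straddles that height → 0 crossings.
Kappa: 1–2 at easting≈674505.2 (left), 5–1 at easting≈675011.0 (left) → 0 crossings.
Theta: 1–2 at easting≈677705.6 (right), 3–4 at easting≈673009.1 (left) → 1 crossing.
Only Theta has an odd count, so the point is inside Theta.

Theta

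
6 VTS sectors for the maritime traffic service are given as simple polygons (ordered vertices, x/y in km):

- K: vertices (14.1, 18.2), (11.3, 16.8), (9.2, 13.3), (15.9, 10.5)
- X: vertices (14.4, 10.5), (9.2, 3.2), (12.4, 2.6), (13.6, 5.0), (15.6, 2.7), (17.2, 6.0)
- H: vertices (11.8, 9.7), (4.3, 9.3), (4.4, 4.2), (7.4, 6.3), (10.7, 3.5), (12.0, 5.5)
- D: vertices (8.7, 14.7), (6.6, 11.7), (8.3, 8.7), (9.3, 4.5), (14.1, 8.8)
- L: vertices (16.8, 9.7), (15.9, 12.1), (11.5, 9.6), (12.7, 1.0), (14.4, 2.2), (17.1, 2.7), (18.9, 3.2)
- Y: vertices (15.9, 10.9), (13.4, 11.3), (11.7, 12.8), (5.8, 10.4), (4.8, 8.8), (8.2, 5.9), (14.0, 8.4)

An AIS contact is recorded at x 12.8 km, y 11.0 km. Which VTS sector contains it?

Cast a ray rightward from (12.8, 11.0). For each polygon, the edges (by vertex number in listed order) whose endpoints lie on opposite sides of y = 11.0, where each meets that height, and whether that is right or left of the point:
K: 3–4 at x≈14.70 (right), 4–1 at x≈15.78 (right) → 2 crossings.
X: no edge straddles that height → 0 crossings.
H: no edge straddles that height → 0 crossings.
D: 2–3 at x≈7.00 (left), 5–1 at x≈12.09 (left) → 0 crossings.
L: 1–2 at x≈16.31 (right), 2–3 at x≈13.96 (right) → 2 crossings.
Y: 1–2 at x≈15.28 (right), 3–4 at x≈7.27 (left) → 1 crossing.
Only Y has an odd count, so the point is inside Y.

Y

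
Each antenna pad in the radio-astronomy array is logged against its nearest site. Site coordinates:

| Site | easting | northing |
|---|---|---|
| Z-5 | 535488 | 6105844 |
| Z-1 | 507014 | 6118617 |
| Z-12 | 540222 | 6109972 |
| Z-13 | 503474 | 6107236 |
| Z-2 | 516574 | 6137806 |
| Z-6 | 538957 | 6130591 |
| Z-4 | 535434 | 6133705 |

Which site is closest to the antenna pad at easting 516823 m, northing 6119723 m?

Z-1

Squared distances to each site:
Z-5: 541008866.000; Z-1: 97439717.000; Z-12: 642595202.000; Z-13: 334120970.000; Z-2: 327056890.000; Z-6: 608027380.000; Z-4: 541865645.000.
Minimum at Z-1.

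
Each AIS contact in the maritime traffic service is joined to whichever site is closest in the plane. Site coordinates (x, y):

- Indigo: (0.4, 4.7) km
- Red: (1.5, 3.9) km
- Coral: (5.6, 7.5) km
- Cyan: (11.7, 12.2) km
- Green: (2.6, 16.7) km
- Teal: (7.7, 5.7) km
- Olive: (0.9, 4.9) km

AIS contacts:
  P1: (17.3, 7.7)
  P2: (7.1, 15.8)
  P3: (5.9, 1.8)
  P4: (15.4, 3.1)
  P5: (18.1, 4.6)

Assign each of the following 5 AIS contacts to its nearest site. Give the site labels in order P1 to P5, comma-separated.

P1 → Cyan (d²=51.61)
P2 → Green (d²=21.06)
P3 → Teal (d²=18.45)
P4 → Teal (d²=66.05)
P5 → Cyan (d²=98.72)

Cyan, Green, Teal, Teal, Cyan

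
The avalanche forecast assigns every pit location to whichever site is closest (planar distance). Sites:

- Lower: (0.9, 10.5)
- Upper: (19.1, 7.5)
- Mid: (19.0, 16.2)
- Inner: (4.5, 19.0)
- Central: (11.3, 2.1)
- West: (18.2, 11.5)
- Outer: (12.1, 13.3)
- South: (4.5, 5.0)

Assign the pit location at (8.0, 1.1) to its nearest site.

Central

Squared distances to each site:
Lower: 138.770; Upper: 164.170; Mid: 349.010; Inner: 332.660; Central: 11.890; West: 212.200; Outer: 165.650; South: 27.460.
Minimum at Central.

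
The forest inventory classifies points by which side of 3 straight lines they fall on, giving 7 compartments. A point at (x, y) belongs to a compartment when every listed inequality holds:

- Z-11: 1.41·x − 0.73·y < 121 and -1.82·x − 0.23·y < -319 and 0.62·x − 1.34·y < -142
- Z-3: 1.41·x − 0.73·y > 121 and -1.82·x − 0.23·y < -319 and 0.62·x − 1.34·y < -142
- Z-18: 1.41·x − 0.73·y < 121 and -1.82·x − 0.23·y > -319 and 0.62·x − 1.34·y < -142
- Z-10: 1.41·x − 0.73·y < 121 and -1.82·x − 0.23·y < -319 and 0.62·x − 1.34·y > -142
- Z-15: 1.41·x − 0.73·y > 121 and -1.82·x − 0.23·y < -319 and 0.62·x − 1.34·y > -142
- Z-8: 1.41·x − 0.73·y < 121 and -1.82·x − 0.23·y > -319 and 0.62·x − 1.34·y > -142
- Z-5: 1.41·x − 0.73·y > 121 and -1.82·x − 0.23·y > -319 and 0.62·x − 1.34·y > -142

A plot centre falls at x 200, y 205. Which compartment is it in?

1.41·200 − 0.73·205 = 132.350, which is > 121
-1.82·200 − 0.23·205 = -411.150, which is < -319
0.62·200 − 1.34·205 = -150.700, which is < -142
This sign pattern matches Z-3.

Z-3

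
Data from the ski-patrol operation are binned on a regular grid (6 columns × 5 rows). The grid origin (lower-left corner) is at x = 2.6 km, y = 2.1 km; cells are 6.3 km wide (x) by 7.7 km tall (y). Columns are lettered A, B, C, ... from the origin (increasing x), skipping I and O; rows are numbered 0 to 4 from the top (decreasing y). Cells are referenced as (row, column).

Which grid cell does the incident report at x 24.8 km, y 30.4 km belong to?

Column index: ⌊(24.8 − 2.6) / 6.3⌋ = ⌊3.524⌋ = 3 → column D
Row offset from origin: ⌊(30.4 − 2.1) / 7.7⌋ = ⌊3.675⌋ = 3 → row 1 (counted from top)

(1, D)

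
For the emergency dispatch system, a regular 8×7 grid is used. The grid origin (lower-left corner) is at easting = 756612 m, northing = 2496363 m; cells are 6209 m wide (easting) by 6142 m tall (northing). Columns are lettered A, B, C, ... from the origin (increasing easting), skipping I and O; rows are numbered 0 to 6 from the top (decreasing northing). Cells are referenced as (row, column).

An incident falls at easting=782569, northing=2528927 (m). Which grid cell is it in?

(1, E)

Column index: ⌊(782569 − 756612) / 6209⌋ = ⌊4.181⌋ = 4 → column E
Row offset from origin: ⌊(2528927 − 2496363) / 6142⌋ = ⌊5.302⌋ = 5 → row 1 (counted from top)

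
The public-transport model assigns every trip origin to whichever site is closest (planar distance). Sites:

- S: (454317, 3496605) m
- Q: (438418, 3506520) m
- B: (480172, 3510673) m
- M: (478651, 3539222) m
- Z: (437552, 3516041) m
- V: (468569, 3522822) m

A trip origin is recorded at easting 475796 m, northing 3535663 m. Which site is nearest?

Squared distances to each site:
S: 1986874805.000; Q: 2246429333.000; B: 643649476.000; M: 20817506.000; Z: 1847626420.000; V: 217120810.000.
Minimum at M.

M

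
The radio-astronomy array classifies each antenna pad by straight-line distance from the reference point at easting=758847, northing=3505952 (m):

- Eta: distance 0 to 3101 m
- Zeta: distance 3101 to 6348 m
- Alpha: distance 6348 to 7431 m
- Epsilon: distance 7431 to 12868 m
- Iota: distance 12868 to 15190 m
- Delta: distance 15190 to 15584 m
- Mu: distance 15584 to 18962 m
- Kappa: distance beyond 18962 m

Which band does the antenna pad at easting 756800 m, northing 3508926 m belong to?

Distance = √((756800−758847)² + (3508926−3505952)²) = √(4190209.000 + 8844676.000) = 3610.386 m.
3101 ≤ 3610.386 < 6348 → Zeta.

Zeta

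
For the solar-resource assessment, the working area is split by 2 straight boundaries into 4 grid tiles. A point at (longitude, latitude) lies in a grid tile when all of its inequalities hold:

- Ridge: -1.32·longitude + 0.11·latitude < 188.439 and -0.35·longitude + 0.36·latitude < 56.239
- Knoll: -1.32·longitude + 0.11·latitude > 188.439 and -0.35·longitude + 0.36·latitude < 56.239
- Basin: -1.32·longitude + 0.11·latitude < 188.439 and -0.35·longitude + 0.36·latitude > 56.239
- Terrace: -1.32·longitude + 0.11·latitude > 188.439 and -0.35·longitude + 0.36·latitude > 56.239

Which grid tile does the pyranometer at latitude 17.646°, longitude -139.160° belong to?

Ridge

-1.32·-139.160 + 0.11·17.646 = 185.632, which is < 188.439
-0.35·-139.160 + 0.36·17.646 = 55.059, which is < 56.239
This sign pattern matches Ridge.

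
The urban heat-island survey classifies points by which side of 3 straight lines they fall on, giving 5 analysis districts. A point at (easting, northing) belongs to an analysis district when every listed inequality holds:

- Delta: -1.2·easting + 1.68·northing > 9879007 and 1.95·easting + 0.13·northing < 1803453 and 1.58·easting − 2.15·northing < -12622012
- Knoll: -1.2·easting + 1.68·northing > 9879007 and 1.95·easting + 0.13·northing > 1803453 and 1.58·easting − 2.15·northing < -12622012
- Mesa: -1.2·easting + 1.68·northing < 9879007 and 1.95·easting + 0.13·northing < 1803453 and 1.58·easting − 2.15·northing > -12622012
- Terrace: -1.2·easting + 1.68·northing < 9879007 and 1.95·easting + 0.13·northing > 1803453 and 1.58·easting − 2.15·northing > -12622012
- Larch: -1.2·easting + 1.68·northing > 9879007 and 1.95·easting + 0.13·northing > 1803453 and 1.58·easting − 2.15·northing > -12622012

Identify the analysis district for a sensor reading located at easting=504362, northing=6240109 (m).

-1.2·504362 + 1.68·6240109 = 9878148.720, which is < 9879007
1.95·504362 + 0.13·6240109 = 1794720.070, which is < 1803453
1.58·504362 − 2.15·6240109 = -12619342.390, which is > -12622012
This sign pattern matches Mesa.

Mesa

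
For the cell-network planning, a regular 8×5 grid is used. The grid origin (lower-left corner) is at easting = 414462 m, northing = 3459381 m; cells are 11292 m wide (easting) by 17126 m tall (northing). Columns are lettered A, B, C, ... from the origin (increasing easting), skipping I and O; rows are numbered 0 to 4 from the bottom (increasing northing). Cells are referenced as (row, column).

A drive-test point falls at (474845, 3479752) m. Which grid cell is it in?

Column index: ⌊(474845 − 414462) / 11292⌋ = ⌊5.347⌋ = 5 → column F
Row offset from origin: ⌊(3479752 − 3459381) / 17126⌋ = ⌊1.189⌋ = 1 → row 1

(1, F)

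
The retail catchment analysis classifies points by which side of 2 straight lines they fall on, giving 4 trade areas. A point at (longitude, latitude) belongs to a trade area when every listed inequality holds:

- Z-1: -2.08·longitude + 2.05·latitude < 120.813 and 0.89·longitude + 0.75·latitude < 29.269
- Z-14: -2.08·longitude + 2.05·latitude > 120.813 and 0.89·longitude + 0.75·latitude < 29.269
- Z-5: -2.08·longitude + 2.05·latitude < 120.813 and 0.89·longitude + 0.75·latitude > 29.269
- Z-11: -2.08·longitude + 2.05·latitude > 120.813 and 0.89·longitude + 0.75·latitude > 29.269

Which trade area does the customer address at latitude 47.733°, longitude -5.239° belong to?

Z-5

-2.08·-5.239 + 2.05·47.733 = 108.750, which is < 120.813
0.89·-5.239 + 0.75·47.733 = 31.137, which is > 29.269
This sign pattern matches Z-5.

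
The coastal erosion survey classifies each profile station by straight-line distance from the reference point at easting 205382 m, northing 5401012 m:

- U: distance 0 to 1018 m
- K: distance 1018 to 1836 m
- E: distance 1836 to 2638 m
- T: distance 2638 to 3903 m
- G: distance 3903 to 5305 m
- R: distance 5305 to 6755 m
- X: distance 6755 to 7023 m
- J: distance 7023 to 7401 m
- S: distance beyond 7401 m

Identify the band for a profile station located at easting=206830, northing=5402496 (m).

Distance = √((206830−205382)² + (5402496−5401012)²) = √(2096704.000 + 2202256.000) = 2073.393 m.
1836 ≤ 2073.393 < 2638 → E.

E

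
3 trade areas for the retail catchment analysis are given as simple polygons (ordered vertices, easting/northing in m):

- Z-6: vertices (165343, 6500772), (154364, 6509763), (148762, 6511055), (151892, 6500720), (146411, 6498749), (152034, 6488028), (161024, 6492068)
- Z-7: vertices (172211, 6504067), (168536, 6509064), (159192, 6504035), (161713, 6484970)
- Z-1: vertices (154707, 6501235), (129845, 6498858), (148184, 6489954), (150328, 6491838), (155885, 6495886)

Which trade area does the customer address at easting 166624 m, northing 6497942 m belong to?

Cast a ray rightward from (166624, 6497942). For each polygon, the edges (by vertex number in listed order) whose endpoints lie on opposite sides of northing = 6497942, where each meets that height, and whether that is right or left of the point:
Z-6: 5–6 at easting≈146834.3 (left), 7–1 at easting≈163938.7 (left) → 0 crossings.
Z-7: 3–4 at easting≈159997.7 (left), 4–1 at easting≈168844.0 (right) → 1 crossing.
Z-1: 2–3 at easting≈131731.6 (left), 5–1 at easting≈155432.2 (left) → 0 crossings.
Only Z-7 has an odd count, so the point is inside Z-7.

Z-7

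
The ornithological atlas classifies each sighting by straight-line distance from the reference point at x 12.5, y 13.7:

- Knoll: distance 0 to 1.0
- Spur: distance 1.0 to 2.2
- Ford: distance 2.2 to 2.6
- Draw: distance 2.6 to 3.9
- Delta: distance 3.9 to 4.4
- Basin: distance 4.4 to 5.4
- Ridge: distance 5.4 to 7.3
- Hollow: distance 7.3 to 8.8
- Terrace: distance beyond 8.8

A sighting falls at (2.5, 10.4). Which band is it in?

Distance = √((2.5−12.5)² + (10.4−13.7)²) = √(100.000 + 10.890) = 10.530.
8.8 ≤ 10.530 < ∞ → Terrace.

Terrace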